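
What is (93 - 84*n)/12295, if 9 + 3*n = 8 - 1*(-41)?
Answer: -1027/12295 ≈ -0.083530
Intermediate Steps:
n = 40/3 (n = -3 + (8 - 1*(-41))/3 = -3 + (8 + 41)/3 = -3 + (1/3)*49 = -3 + 49/3 = 40/3 ≈ 13.333)
(93 - 84*n)/12295 = (93 - 84*40/3)/12295 = (93 - 1120)*(1/12295) = -1027*1/12295 = -1027/12295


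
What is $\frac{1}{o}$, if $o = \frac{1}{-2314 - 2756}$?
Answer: $-5070$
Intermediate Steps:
$o = - \frac{1}{5070}$ ($o = \frac{1}{-5070} = - \frac{1}{5070} \approx -0.00019724$)
$\frac{1}{o} = \frac{1}{- \frac{1}{5070}} = -5070$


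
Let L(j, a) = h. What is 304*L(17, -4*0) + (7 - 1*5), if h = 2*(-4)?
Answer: -2430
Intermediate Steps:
h = -8
L(j, a) = -8
304*L(17, -4*0) + (7 - 1*5) = 304*(-8) + (7 - 1*5) = -2432 + (7 - 5) = -2432 + 2 = -2430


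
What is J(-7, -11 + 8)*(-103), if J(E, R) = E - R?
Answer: 412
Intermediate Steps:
J(-7, -11 + 8)*(-103) = (-7 - (-11 + 8))*(-103) = (-7 - 1*(-3))*(-103) = (-7 + 3)*(-103) = -4*(-103) = 412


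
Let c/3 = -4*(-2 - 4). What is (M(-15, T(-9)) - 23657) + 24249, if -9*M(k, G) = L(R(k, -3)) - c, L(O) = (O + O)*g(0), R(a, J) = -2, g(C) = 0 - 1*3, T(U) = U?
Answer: 1796/3 ≈ 598.67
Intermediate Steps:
g(C) = -3 (g(C) = 0 - 3 = -3)
L(O) = -6*O (L(O) = (O + O)*(-3) = (2*O)*(-3) = -6*O)
c = 72 (c = 3*(-4*(-2 - 4)) = 3*(-4*(-6)) = 3*24 = 72)
M(k, G) = 20/3 (M(k, G) = -(-6*(-2) - 1*72)/9 = -(12 - 72)/9 = -1/9*(-60) = 20/3)
(M(-15, T(-9)) - 23657) + 24249 = (20/3 - 23657) + 24249 = -70951/3 + 24249 = 1796/3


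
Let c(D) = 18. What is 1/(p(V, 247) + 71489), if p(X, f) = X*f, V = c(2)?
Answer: 1/75935 ≈ 1.3169e-5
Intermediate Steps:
V = 18
1/(p(V, 247) + 71489) = 1/(18*247 + 71489) = 1/(4446 + 71489) = 1/75935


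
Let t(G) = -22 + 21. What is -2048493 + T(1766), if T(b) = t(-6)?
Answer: -2048494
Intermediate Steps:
t(G) = -1
T(b) = -1
-2048493 + T(1766) = -2048493 - 1 = -2048494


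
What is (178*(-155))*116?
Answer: -3200440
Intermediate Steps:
(178*(-155))*116 = -27590*116 = -3200440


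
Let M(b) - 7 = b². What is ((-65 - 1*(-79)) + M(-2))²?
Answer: 625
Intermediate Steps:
M(b) = 7 + b²
((-65 - 1*(-79)) + M(-2))² = ((-65 - 1*(-79)) + (7 + (-2)²))² = ((-65 + 79) + (7 + 4))² = (14 + 11)² = 25² = 625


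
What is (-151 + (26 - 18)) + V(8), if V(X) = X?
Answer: -135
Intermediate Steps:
(-151 + (26 - 18)) + V(8) = (-151 + (26 - 18)) + 8 = (-151 + 8) + 8 = -143 + 8 = -135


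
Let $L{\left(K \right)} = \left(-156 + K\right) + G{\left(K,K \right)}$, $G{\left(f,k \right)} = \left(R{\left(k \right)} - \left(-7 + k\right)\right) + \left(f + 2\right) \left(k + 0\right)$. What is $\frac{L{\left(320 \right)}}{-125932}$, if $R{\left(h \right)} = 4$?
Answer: $- \frac{102895}{125932} \approx -0.81707$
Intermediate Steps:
$G{\left(f,k \right)} = 11 - k + k \left(2 + f\right)$ ($G{\left(f,k \right)} = \left(4 - \left(-7 + k\right)\right) + \left(f + 2\right) \left(k + 0\right) = \left(11 - k\right) + \left(2 + f\right) k = \left(11 - k\right) + k \left(2 + f\right) = 11 - k + k \left(2 + f\right)$)
$L{\left(K \right)} = -145 + K^{2} + 2 K$ ($L{\left(K \right)} = \left(-156 + K\right) + \left(11 + K + K K\right) = \left(-156 + K\right) + \left(11 + K + K^{2}\right) = -145 + K^{2} + 2 K$)
$\frac{L{\left(320 \right)}}{-125932} = \frac{-145 + 320^{2} + 2 \cdot 320}{-125932} = \left(-145 + 102400 + 640\right) \left(- \frac{1}{125932}\right) = 102895 \left(- \frac{1}{125932}\right) = - \frac{102895}{125932}$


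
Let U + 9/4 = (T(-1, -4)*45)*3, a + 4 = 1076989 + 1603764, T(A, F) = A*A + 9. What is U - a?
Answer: -10717605/4 ≈ -2.6794e+6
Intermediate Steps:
T(A, F) = 9 + A² (T(A, F) = A² + 9 = 9 + A²)
a = 2680749 (a = -4 + (1076989 + 1603764) = -4 + 2680753 = 2680749)
U = 5391/4 (U = -9/4 + ((9 + (-1)²)*45)*3 = -9/4 + ((9 + 1)*45)*3 = -9/4 + (10*45)*3 = -9/4 + 450*3 = -9/4 + 1350 = 5391/4 ≈ 1347.8)
U - a = 5391/4 - 1*2680749 = 5391/4 - 2680749 = -10717605/4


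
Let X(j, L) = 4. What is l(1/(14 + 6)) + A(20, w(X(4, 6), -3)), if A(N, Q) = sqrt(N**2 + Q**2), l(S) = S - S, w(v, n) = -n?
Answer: sqrt(409) ≈ 20.224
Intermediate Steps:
l(S) = 0
l(1/(14 + 6)) + A(20, w(X(4, 6), -3)) = 0 + sqrt(20**2 + (-1*(-3))**2) = 0 + sqrt(400 + 3**2) = 0 + sqrt(400 + 9) = 0 + sqrt(409) = sqrt(409)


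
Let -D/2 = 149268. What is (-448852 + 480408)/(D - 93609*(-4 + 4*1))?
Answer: -1127/10662 ≈ -0.10570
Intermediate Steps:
D = -298536 (D = -2*149268 = -298536)
(-448852 + 480408)/(D - 93609*(-4 + 4*1)) = (-448852 + 480408)/(-298536 - 93609*(-4 + 4*1)) = 31556/(-298536 - 93609*(-4 + 4)) = 31556/(-298536 - 93609*0) = 31556/(-298536 + 0) = 31556/(-298536) = 31556*(-1/298536) = -1127/10662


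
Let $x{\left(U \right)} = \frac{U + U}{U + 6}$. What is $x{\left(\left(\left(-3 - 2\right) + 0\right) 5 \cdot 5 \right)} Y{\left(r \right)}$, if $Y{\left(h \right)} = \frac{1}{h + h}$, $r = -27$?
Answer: $- \frac{125}{3213} \approx -0.038904$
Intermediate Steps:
$Y{\left(h \right)} = \frac{1}{2 h}$
$x{\left(U \right)} = \frac{2 U}{6 + U}$
$x{\left(\left(\left(-3 - 2\right) + 0\right) 5 \cdot 5 \right)} Y{\left(r \right)} = \frac{2 \left(\left(-3 - 2\right) + 0\right) 5 \cdot 5}{6 + \left(\left(-3 - 2\right) + 0\right) 5 \cdot 5} \frac{1}{2 \left(-27\right)} = \frac{2 \left(-5 + 0\right) 5 \cdot 5}{6 + \left(-5 + 0\right) 5 \cdot 5} \cdot \frac{1}{2} \left(- \frac{1}{27}\right) = \frac{2 \left(-5\right) 5 \cdot 5}{6 + \left(-5\right) 5 \cdot 5} \left(- \frac{1}{54}\right) = \frac{2 \left(\left(-25\right) 5\right)}{6 - 125} \left(- \frac{1}{54}\right) = 2 \left(-125\right) \frac{1}{6 - 125} \left(- \frac{1}{54}\right) = 2 \left(-125\right) \frac{1}{-119} \left(- \frac{1}{54}\right) = 2 \left(-125\right) \left(- \frac{1}{119}\right) \left(- \frac{1}{54}\right) = \frac{250}{119} \left(- \frac{1}{54}\right) = - \frac{125}{3213}$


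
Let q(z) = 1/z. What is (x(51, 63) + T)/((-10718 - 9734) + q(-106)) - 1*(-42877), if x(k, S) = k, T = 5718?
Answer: 92952994187/2167913 ≈ 42877.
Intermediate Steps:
(x(51, 63) + T)/((-10718 - 9734) + q(-106)) - 1*(-42877) = (51 + 5718)/((-10718 - 9734) + 1/(-106)) - 1*(-42877) = 5769/(-20452 - 1/106) + 42877 = 5769/(-2167913/106) + 42877 = 5769*(-106/2167913) + 42877 = -611514/2167913 + 42877 = 92952994187/2167913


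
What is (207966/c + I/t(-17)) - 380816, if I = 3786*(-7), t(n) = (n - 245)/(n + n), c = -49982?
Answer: -1257996334903/3273821 ≈ -3.8426e+5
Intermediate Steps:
t(n) = (-245 + n)/(2*n) (t(n) = (-245 + n)/((2*n)) = (-245 + n)*(1/(2*n)) = (-245 + n)/(2*n))
I = -26502
(207966/c + I/t(-17)) - 380816 = (207966/(-49982) - 26502*(-34/(-245 - 17))) - 380816 = (207966*(-1/49982) - 26502/((½)*(-1/17)*(-262))) - 380816 = (-103983/24991 - 26502/131/17) - 380816 = (-103983/24991 - 26502*17/131) - 380816 = (-103983/24991 - 450534/131) - 380816 = -11272916967/3273821 - 380816 = -1257996334903/3273821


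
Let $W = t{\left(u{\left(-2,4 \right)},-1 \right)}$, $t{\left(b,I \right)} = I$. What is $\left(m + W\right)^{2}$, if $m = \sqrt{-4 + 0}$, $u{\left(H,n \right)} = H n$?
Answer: $\left(1 - 2 i\right)^{2} \approx -3.0 - 4.0 i$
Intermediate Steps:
$m = 2 i$ ($m = \sqrt{-4} = 2 i \approx 2.0 i$)
$W = -1$
$\left(m + W\right)^{2} = \left(2 i - 1\right)^{2} = \left(-1 + 2 i\right)^{2}$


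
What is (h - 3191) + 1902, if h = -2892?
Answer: -4181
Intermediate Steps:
(h - 3191) + 1902 = (-2892 - 3191) + 1902 = -6083 + 1902 = -4181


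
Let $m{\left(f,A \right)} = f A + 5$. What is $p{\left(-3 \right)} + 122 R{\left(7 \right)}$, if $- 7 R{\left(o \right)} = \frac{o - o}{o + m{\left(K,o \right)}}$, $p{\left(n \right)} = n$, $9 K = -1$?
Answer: $-3$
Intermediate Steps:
$K = - \frac{1}{9}$ ($K = \frac{1}{9} \left(-1\right) = - \frac{1}{9} \approx -0.11111$)
$m{\left(f,A \right)} = 5 + A f$ ($m{\left(f,A \right)} = A f + 5 = 5 + A f$)
$R{\left(o \right)} = 0$ ($R{\left(o \right)} = - \frac{\left(o - o\right) \frac{1}{o + \left(5 + o \left(- \frac{1}{9}\right)\right)}}{7} = - \frac{0 \frac{1}{o - \left(-5 + \frac{o}{9}\right)}}{7} = - \frac{0 \frac{1}{5 + \frac{8 o}{9}}}{7} = \left(- \frac{1}{7}\right) 0 = 0$)
$p{\left(-3 \right)} + 122 R{\left(7 \right)} = -3 + 122 \cdot 0 = -3 + 0 = -3$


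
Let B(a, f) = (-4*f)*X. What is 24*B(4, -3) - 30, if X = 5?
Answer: 1410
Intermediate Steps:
B(a, f) = -20*f (B(a, f) = -4*f*5 = -20*f)
24*B(4, -3) - 30 = 24*(-20*(-3)) - 30 = 24*60 - 30 = 1440 - 30 = 1410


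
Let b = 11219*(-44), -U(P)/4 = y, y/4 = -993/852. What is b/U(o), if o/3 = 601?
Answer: -8762039/331 ≈ -26471.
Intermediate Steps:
y = -331/71 (y = 4*(-993/852) = 4*(-993*1/852) = 4*(-331/284) = -331/71 ≈ -4.6620)
o = 1803 (o = 3*601 = 1803)
U(P) = 1324/71 (U(P) = -4*(-331/71) = 1324/71)
b = -493636
b/U(o) = -493636/1324/71 = -493636*71/1324 = -8762039/331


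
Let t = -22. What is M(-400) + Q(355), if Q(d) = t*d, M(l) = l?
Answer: -8210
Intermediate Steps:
Q(d) = -22*d
M(-400) + Q(355) = -400 - 22*355 = -400 - 7810 = -8210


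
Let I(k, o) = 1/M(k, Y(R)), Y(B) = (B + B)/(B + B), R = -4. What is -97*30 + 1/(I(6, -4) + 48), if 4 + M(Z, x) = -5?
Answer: -1254201/431 ≈ -2910.0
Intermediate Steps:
Y(B) = 1 (Y(B) = (2*B)/((2*B)) = (2*B)*(1/(2*B)) = 1)
M(Z, x) = -9 (M(Z, x) = -4 - 5 = -9)
I(k, o) = -⅑ (I(k, o) = 1/(-9) = -⅑)
-97*30 + 1/(I(6, -4) + 48) = -97*30 + 1/(-⅑ + 48) = -2910 + 1/(431/9) = -2910 + 9/431 = -1254201/431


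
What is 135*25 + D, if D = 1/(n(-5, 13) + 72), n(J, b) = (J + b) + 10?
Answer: 303751/90 ≈ 3375.0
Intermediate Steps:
n(J, b) = 10 + J + b
D = 1/90 (D = 1/((10 - 5 + 13) + 72) = 1/(18 + 72) = 1/90 ≈ 0.011111)
135*25 + D = 135*25 + 1/90 = 3375 + 1/90 = 303751/90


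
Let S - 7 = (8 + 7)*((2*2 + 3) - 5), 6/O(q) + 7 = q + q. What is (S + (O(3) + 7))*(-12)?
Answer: -456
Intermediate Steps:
O(q) = 6/(-7 + 2*q) (O(q) = 6/(-7 + (q + q)) = 6/(-7 + 2*q))
S = 37 (S = 7 + (8 + 7)*((2*2 + 3) - 5) = 7 + 15*((4 + 3) - 5) = 7 + 15*(7 - 5) = 7 + 15*2 = 7 + 30 = 37)
(S + (O(3) + 7))*(-12) = (37 + (6/(-7 + 2*3) + 7))*(-12) = (37 + (6/(-7 + 6) + 7))*(-12) = (37 + (6/(-1) + 7))*(-12) = (37 + (6*(-1) + 7))*(-12) = (37 + (-6 + 7))*(-12) = (37 + 1)*(-12) = 38*(-12) = -456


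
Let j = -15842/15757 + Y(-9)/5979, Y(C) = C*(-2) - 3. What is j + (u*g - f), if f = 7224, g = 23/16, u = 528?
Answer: -203056421286/31403701 ≈ -6466.0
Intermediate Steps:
g = 23/16 (g = 23*(1/16) = 23/16 ≈ 1.4375)
Y(C) = -3 - 2*C (Y(C) = -2*C - 3 = -3 - 2*C)
j = -31494321/31403701 (j = -15842/15757 + (-3 - 2*(-9))/5979 = -15842*1/15757 + (-3 + 18)*(1/5979) = -15842/15757 + 15*(1/5979) = -15842/15757 + 5/1993 = -31494321/31403701 ≈ -1.0029)
j + (u*g - f) = -31494321/31403701 + (528*(23/16) - 1*7224) = -31494321/31403701 + (759 - 7224) = -31494321/31403701 - 6465 = -203056421286/31403701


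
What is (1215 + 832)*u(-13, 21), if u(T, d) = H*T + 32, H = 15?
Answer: -333661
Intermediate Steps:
u(T, d) = 32 + 15*T (u(T, d) = 15*T + 32 = 32 + 15*T)
(1215 + 832)*u(-13, 21) = (1215 + 832)*(32 + 15*(-13)) = 2047*(32 - 195) = 2047*(-163) = -333661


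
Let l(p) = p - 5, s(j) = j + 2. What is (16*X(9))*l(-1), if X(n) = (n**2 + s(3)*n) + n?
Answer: -12960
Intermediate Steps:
s(j) = 2 + j
X(n) = n**2 + 6*n (X(n) = (n**2 + (2 + 3)*n) + n = (n**2 + 5*n) + n = n**2 + 6*n)
l(p) = -5 + p
(16*X(9))*l(-1) = (16*(9*(6 + 9)))*(-5 - 1) = (16*(9*15))*(-6) = (16*135)*(-6) = 2160*(-6) = -12960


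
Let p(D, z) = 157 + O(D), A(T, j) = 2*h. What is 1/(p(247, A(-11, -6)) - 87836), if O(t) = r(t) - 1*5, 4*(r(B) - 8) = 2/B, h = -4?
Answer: -494/43311943 ≈ -1.1406e-5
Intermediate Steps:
r(B) = 8 + 1/(2*B) (r(B) = 8 + (2/B)/4 = 8 + 1/(2*B))
A(T, j) = -8 (A(T, j) = 2*(-4) = -8)
O(t) = 3 + 1/(2*t) (O(t) = (8 + 1/(2*t)) - 1*5 = (8 + 1/(2*t)) - 5 = 3 + 1/(2*t))
p(D, z) = 160 + 1/(2*D) (p(D, z) = 157 + (3 + 1/(2*D)) = 160 + 1/(2*D))
1/(p(247, A(-11, -6)) - 87836) = 1/((160 + (½)/247) - 87836) = 1/((160 + (½)*(1/247)) - 87836) = 1/((160 + 1/494) - 87836) = 1/(79041/494 - 87836) = 1/(-43311943/494) = -494/43311943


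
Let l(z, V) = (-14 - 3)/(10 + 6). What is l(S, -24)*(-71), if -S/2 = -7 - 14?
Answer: 1207/16 ≈ 75.438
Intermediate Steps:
S = 42 (S = -2*(-7 - 14) = -2*(-21) = 42)
l(z, V) = -17/16
l(S, -24)*(-71) = -17/16*(-71) = 1207/16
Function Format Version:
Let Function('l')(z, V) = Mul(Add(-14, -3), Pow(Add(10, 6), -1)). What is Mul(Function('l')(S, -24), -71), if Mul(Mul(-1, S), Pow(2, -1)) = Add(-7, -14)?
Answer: Rational(1207, 16) ≈ 75.438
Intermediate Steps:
S = 42 (S = Mul(-2, Add(-7, -14)) = Mul(-2, -21) = 42)
Function('l')(z, V) = Rational(-17, 16) (Function('l')(z, V) = Mul(-17, Pow(16, -1)) = Mul(-17, Rational(1, 16)) = Rational(-17, 16))
Mul(Function('l')(S, -24), -71) = Mul(Rational(-17, 16), -71) = Rational(1207, 16)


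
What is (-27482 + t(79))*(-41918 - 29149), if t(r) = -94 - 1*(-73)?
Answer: 1954555701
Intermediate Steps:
t(r) = -21 (t(r) = -94 + 73 = -21)
(-27482 + t(79))*(-41918 - 29149) = (-27482 - 21)*(-41918 - 29149) = -27503*(-71067) = 1954555701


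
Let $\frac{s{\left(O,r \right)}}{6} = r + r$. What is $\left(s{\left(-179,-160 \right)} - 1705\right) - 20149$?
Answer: $-23774$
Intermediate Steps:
$s{\left(O,r \right)} = 12 r$ ($s{\left(O,r \right)} = 6 \left(r + r\right) = 6 \cdot 2 r = 12 r$)
$\left(s{\left(-179,-160 \right)} - 1705\right) - 20149 = \left(12 \left(-160\right) - 1705\right) - 20149 = \left(-1920 - 1705\right) - 20149 = -3625 - 20149 = -23774$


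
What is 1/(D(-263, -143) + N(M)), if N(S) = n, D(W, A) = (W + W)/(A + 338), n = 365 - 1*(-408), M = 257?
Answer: 195/150209 ≈ 0.0012982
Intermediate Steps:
n = 773 (n = 365 + 408 = 773)
D(W, A) = 2*W/(338 + A) (D(W, A) = (2*W)/(338 + A) = 2*W/(338 + A))
N(S) = 773
1/(D(-263, -143) + N(M)) = 1/(2*(-263)/(338 - 143) + 773) = 1/(2*(-263)/195 + 773) = 1/(2*(-263)*(1/195) + 773) = 1/(-526/195 + 773) = 1/(150209/195) = 195/150209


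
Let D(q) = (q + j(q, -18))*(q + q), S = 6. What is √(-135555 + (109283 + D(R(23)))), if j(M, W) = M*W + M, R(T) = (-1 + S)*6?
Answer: 4*I*√3442 ≈ 234.67*I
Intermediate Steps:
R(T) = 30 (R(T) = (-1 + 6)*6 = 5*6 = 30)
j(M, W) = M + M*W
D(q) = -32*q² (D(q) = (q + q*(1 - 18))*(q + q) = (q + q*(-17))*(2*q) = (q - 17*q)*(2*q) = (-16*q)*(2*q) = -32*q²)
√(-135555 + (109283 + D(R(23)))) = √(-135555 + (109283 - 32*30²)) = √(-135555 + (109283 - 32*900)) = √(-135555 + (109283 - 28800)) = √(-135555 + 80483) = √(-55072) = 4*I*√3442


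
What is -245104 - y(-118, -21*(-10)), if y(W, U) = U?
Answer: -245314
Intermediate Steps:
-245104 - y(-118, -21*(-10)) = -245104 - (-21)*(-10) = -245104 - 1*210 = -245104 - 210 = -245314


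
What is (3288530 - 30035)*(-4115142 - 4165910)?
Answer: -26983766536740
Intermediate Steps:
(3288530 - 30035)*(-4115142 - 4165910) = 3258495*(-8281052) = -26983766536740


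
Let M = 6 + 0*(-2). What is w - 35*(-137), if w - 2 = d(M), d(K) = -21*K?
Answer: 4671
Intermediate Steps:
M = 6 (M = 6 + 0 = 6)
w = -124 (w = 2 - 21*6 = 2 - 126 = -124)
w - 35*(-137) = -124 - 35*(-137) = -124 + 4795 = 4671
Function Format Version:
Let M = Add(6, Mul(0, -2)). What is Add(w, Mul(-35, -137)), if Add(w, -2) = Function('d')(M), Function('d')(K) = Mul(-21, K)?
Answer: 4671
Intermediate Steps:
M = 6 (M = Add(6, 0) = 6)
w = -124 (w = Add(2, Mul(-21, 6)) = Add(2, -126) = -124)
Add(w, Mul(-35, -137)) = Add(-124, Mul(-35, -137)) = Add(-124, 4795) = 4671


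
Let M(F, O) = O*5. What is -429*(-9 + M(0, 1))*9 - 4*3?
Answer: 15432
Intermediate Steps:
M(F, O) = 5*O
-429*(-9 + M(0, 1))*9 - 4*3 = -429*(-9 + 5*1)*9 - 4*3 = -429*(-9 + 5)*9 - 12 = -(-1716)*9 - 12 = -429*(-36) - 12 = 15444 - 12 = 15432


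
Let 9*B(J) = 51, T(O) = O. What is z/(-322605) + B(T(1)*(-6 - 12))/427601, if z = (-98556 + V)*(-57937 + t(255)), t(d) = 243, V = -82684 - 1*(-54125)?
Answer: -36893277476479/1622896713 ≈ -22733.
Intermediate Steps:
V = -28559 (V = -82684 + 54125 = -28559)
B(J) = 17/3 (B(J) = (1/9)*51 = 17/3)
z = 7333772810 (z = (-98556 - 28559)*(-57937 + 243) = -127115*(-57694) = 7333772810)
z/(-322605) + B(T(1)*(-6 - 12))/427601 = 7333772810/(-322605) + (17/3)/427601 = 7333772810*(-1/322605) + (17/3)*(1/427601) = -1466754562/64521 + 1/75459 = -36893277476479/1622896713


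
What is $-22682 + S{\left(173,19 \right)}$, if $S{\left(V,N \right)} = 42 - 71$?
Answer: $-22711$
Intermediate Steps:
$S{\left(V,N \right)} = -29$
$-22682 + S{\left(173,19 \right)} = -22682 - 29 = -22711$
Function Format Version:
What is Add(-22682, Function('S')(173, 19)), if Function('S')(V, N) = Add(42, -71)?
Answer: -22711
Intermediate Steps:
Function('S')(V, N) = -29
Add(-22682, Function('S')(173, 19)) = Add(-22682, -29) = -22711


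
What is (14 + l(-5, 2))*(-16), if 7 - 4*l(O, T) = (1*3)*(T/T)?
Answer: -240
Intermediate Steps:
l(O, T) = 1 (l(O, T) = 7/4 - 1*3*T/T/4 = 7/4 - 3/4 = 1)
(14 + l(-5, 2))*(-16) = (14 + 1)*(-16) = 15*(-16) = -240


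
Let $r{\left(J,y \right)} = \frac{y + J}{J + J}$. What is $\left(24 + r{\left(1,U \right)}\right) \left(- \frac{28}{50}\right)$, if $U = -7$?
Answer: $- \frac{294}{25} \approx -11.76$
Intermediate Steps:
$r{\left(J,y \right)} = \frac{J + y}{2 J}$
$\left(24 + r{\left(1,U \right)}\right) \left(- \frac{28}{50}\right) = \left(24 + \frac{1 - 7}{2 \cdot 1}\right) \left(- \frac{28}{50}\right) = \left(24 + \frac{1}{2} \cdot 1 \left(-6\right)\right) \left(\left(-28\right) \frac{1}{50}\right) = \left(24 - 3\right) \left(- \frac{14}{25}\right) = 21 \left(- \frac{14}{25}\right) = - \frac{294}{25}$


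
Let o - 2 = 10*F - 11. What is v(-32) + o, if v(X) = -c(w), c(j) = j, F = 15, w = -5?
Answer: 146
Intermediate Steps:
o = 141 (o = 2 + (10*15 - 11) = 2 + (150 - 11) = 2 + 139 = 141)
v(X) = 5 (v(X) = -1*(-5) = 5)
v(-32) + o = 5 + 141 = 146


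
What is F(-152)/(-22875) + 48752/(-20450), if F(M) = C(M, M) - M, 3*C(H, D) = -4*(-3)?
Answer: -7455948/3118625 ≈ -2.3908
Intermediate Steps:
C(H, D) = 4 (C(H, D) = (-4*(-3))/3 = (⅓)*12 = 4)
F(M) = 4 - M
F(-152)/(-22875) + 48752/(-20450) = (4 - 1*(-152))/(-22875) + 48752/(-20450) = (4 + 152)*(-1/22875) + 48752*(-1/20450) = 156*(-1/22875) - 24376/10225 = -52/7625 - 24376/10225 = -7455948/3118625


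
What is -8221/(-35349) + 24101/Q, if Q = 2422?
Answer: 124551073/12230754 ≈ 10.183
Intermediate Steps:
-8221/(-35349) + 24101/Q = -8221/(-35349) + 24101/2422 = -8221*(-1/35349) + 24101*(1/2422) = 8221/35349 + 3443/346 = 124551073/12230754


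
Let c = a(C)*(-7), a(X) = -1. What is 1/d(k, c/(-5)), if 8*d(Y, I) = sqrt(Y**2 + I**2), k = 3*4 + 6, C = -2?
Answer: 40*sqrt(8149)/8149 ≈ 0.44311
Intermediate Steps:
c = 7 (c = -1*(-7) = 7)
k = 18 (k = 12 + 6 = 18)
d(Y, I) = sqrt(I**2 + Y**2)/8 (d(Y, I) = sqrt(Y**2 + I**2)/8 = sqrt(I**2 + Y**2)/8)
1/d(k, c/(-5)) = 1/(sqrt((7/(-5))**2 + 18**2)/8) = 1/(sqrt((7*(-1/5))**2 + 324)/8) = 1/(sqrt((-7/5)**2 + 324)/8) = 1/(sqrt(49/25 + 324)/8) = 1/(sqrt(8149/25)/8) = 1/((sqrt(8149)/5)/8) = 1/(sqrt(8149)/40) = 40*sqrt(8149)/8149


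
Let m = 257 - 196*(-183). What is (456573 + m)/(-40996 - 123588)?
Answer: -246349/82292 ≈ -2.9936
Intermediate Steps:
m = 36125 (m = 257 + 35868 = 36125)
(456573 + m)/(-40996 - 123588) = (456573 + 36125)/(-40996 - 123588) = 492698/(-164584) = 492698*(-1/164584) = -246349/82292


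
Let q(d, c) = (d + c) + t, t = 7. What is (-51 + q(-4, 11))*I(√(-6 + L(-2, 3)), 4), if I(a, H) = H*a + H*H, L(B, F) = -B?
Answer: -592 - 296*I ≈ -592.0 - 296.0*I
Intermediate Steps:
I(a, H) = H² + H*a (I(a, H) = H*a + H² = H² + H*a)
q(d, c) = 7 + c + d (q(d, c) = (d + c) + 7 = (c + d) + 7 = 7 + c + d)
(-51 + q(-4, 11))*I(√(-6 + L(-2, 3)), 4) = (-51 + (7 + 11 - 4))*(4*(4 + √(-6 - 1*(-2)))) = (-51 + 14)*(4*(4 + √(-6 + 2))) = -148*(4 + √(-4)) = -148*(4 + 2*I) = -37*(16 + 8*I) = -592 - 296*I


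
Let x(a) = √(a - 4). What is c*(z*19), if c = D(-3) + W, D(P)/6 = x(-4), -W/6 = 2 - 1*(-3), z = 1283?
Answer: -731310 + 292524*I*√2 ≈ -7.3131e+5 + 4.1369e+5*I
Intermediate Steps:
x(a) = √(-4 + a)
W = -30 (W = -6*(2 - 1*(-3)) = -6*(2 + 3) = -6*5 = -30)
D(P) = 12*I*√2 (D(P) = 6*√(-4 - 4) = 6*√(-8) = 6*(2*I*√2) = 12*I*√2)
c = -30 + 12*I*√2 (c = 12*I*√2 - 30 = -30 + 12*I*√2 ≈ -30.0 + 16.971*I)
c*(z*19) = (-30 + 12*I*√2)*(1283*19) = (-30 + 12*I*√2)*24377 = -731310 + 292524*I*√2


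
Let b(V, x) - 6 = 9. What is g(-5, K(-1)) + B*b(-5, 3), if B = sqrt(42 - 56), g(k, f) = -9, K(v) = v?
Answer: -9 + 15*I*sqrt(14) ≈ -9.0 + 56.125*I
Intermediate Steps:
b(V, x) = 15 (b(V, x) = 6 + 9 = 15)
B = I*sqrt(14) (B = sqrt(-14) = I*sqrt(14) ≈ 3.7417*I)
g(-5, K(-1)) + B*b(-5, 3) = -9 + (I*sqrt(14))*15 = -9 + 15*I*sqrt(14)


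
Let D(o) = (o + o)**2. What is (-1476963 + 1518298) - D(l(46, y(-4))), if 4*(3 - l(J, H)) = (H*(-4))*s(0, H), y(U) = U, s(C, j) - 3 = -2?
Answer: 41331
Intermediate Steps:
s(C, j) = 1 (s(C, j) = 3 - 2 = 1)
l(J, H) = 3 + H (l(J, H) = 3 - H*(-4)/4 = 3 - (-4*H)/4 = 3 - (-1)*H = 3 + H)
D(o) = 4*o**2 (D(o) = (2*o)**2 = 4*o**2)
(-1476963 + 1518298) - D(l(46, y(-4))) = (-1476963 + 1518298) - 4*(3 - 4)**2 = 41335 - 4*(-1)**2 = 41335 - 4 = 41331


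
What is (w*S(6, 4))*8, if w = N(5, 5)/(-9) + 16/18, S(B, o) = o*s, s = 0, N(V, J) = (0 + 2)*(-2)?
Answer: 0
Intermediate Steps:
N(V, J) = -4 (N(V, J) = 2*(-2) = -4)
S(B, o) = 0 (S(B, o) = o*0 = 0)
w = 4/3 (w = -4/(-9) + 16/18 = -4*(-⅑) + 16*(1/18) = 4/9 + 8/9 = 4/3 ≈ 1.3333)
(w*S(6, 4))*8 = ((4/3)*0)*8 = 0*8 = 0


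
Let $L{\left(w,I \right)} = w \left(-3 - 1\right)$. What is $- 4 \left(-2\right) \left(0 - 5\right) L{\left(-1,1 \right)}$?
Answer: $-160$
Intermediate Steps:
$L{\left(w,I \right)} = - 4 w$ ($L{\left(w,I \right)} = w \left(-4\right) = - 4 w$)
$- 4 \left(-2\right) \left(0 - 5\right) L{\left(-1,1 \right)} = - 4 \left(-2\right) \left(0 - 5\right) \left(\left(-4\right) \left(-1\right)\right) = - - 8 \left(0 - 5\right) 4 = - \left(-8\right) \left(-5\right) 4 = - 40 \cdot 4 = \left(-1\right) 160 = -160$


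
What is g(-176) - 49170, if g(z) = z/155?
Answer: -7621526/155 ≈ -49171.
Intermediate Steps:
g(z) = z/155 (g(z) = z*(1/155) = z/155)
g(-176) - 49170 = (1/155)*(-176) - 49170 = -176/155 - 49170 = -7621526/155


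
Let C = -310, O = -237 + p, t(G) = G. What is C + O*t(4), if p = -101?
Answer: -1662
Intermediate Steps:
O = -338 (O = -237 - 101 = -338)
C + O*t(4) = -310 - 338*4 = -310 - 1352 = -1662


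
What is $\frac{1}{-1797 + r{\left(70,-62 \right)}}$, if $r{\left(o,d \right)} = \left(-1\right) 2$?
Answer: $- \frac{1}{1799} \approx -0.00055586$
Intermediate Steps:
$r{\left(o,d \right)} = -2$
$\frac{1}{-1797 + r{\left(70,-62 \right)}} = \frac{1}{-1797 - 2} = \frac{1}{-1799} = - \frac{1}{1799}$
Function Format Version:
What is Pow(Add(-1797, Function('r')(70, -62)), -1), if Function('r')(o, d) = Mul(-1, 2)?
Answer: Rational(-1, 1799) ≈ -0.00055586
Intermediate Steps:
Function('r')(o, d) = -2
Pow(Add(-1797, Function('r')(70, -62)), -1) = Pow(Add(-1797, -2), -1) = Pow(-1799, -1) = Rational(-1, 1799)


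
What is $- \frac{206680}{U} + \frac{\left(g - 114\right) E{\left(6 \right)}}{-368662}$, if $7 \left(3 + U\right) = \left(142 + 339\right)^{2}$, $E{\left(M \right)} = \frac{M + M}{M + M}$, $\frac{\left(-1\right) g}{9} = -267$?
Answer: $- \frac{3813535517}{609187622} \approx -6.26$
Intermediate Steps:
$g = 2403$ ($g = \left(-9\right) \left(-267\right) = 2403$)
$E{\left(M \right)} = 1$ ($E{\left(M \right)} = \frac{2 M}{2 M} = 2 M \frac{1}{2 M} = 1$)
$U = \frac{231340}{7}$ ($U = -3 + \frac{\left(142 + 339\right)^{2}}{7} = -3 + \frac{481^{2}}{7} = -3 + \frac{1}{7} \cdot 231361 = -3 + \frac{231361}{7} = \frac{231340}{7} \approx 33049.0$)
$- \frac{206680}{U} + \frac{\left(g - 114\right) E{\left(6 \right)}}{-368662} = - \frac{206680}{\frac{231340}{7}} + \frac{\left(2403 - 114\right) 1}{-368662} = \left(-206680\right) \frac{7}{231340} + 2289 \cdot 1 \left(- \frac{1}{368662}\right) = - \frac{72338}{11567} + 2289 \left(- \frac{1}{368662}\right) = - \frac{72338}{11567} - \frac{327}{52666} = - \frac{3813535517}{609187622}$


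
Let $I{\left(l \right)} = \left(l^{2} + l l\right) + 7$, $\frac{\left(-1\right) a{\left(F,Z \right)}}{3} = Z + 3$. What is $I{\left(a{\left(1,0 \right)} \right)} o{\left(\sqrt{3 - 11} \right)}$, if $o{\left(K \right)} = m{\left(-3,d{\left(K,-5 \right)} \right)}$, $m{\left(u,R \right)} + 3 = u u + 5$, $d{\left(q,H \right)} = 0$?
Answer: $1859$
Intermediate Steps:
$m{\left(u,R \right)} = 2 + u^{2}$ ($m{\left(u,R \right)} = -3 + \left(u u + 5\right) = -3 + \left(u^{2} + 5\right) = -3 + \left(5 + u^{2}\right) = 2 + u^{2}$)
$a{\left(F,Z \right)} = -9 - 3 Z$ ($a{\left(F,Z \right)} = - 3 \left(Z + 3\right) = - 3 \left(3 + Z\right) = -9 - 3 Z$)
$o{\left(K \right)} = 11$ ($o{\left(K \right)} = 2 + \left(-3\right)^{2} = 2 + 9 = 11$)
$I{\left(l \right)} = 7 + 2 l^{2}$ ($I{\left(l \right)} = \left(l^{2} + l^{2}\right) + 7 = 2 l^{2} + 7 = 7 + 2 l^{2}$)
$I{\left(a{\left(1,0 \right)} \right)} o{\left(\sqrt{3 - 11} \right)} = \left(7 + 2 \left(-9 - 0\right)^{2}\right) 11 = \left(7 + 2 \left(-9 + 0\right)^{2}\right) 11 = \left(7 + 2 \left(-9\right)^{2}\right) 11 = \left(7 + 2 \cdot 81\right) 11 = \left(7 + 162\right) 11 = 169 \cdot 11 = 1859$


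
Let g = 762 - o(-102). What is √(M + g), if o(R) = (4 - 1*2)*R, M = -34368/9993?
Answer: √10680151990/3331 ≈ 31.025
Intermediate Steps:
M = -11456/3331 (M = -34368*1/9993 = -11456/3331 ≈ -3.4392)
o(R) = 2*R (o(R) = (4 - 2)*R = 2*R)
g = 966 (g = 762 - 2*(-102) = 762 - 1*(-204) = 762 + 204 = 966)
√(M + g) = √(-11456/3331 + 966) = √(3206290/3331) = √10680151990/3331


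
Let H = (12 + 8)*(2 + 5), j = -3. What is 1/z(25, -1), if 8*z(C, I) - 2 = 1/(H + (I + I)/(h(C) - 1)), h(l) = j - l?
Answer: 32496/8153 ≈ 3.9858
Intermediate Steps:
h(l) = -3 - l
H = 140 (H = 20*7 = 140)
z(C, I) = ¼ + 1/(8*(140 + 2*I/(-4 - C))) (z(C, I) = ¼ + 1/(8*(140 + (I + I)/((-3 - C) - 1))) = ¼ + 1/(8*(140 + (2*I)/(-4 - C))) = ¼ + 1/(8*(140 + 2*I/(-4 - C))))
1/z(25, -1) = 1/((1124 - 4*(-1) + 281*25)/(16*(280 - 1*(-1) + 70*25))) = 1/((1124 + 4 + 7025)/(16*(280 + 1 + 1750))) = 1/((1/16)*8153/2031) = 1/((1/16)*(1/2031)*8153) = 1/(8153/32496) = 32496/8153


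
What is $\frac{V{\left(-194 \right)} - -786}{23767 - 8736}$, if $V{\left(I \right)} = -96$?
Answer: $\frac{690}{15031} \approx 0.045905$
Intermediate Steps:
$\frac{V{\left(-194 \right)} - -786}{23767 - 8736} = \frac{-96 - -786}{23767 - 8736} = \frac{-96 + \left(-82 + 868\right)}{15031} = \left(-96 + 786\right) \frac{1}{15031} = 690 \cdot \frac{1}{15031} = \frac{690}{15031}$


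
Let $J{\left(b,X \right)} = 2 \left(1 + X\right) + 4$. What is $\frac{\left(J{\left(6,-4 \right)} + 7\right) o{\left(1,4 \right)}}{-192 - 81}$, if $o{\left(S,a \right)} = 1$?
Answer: $- \frac{5}{273} \approx -0.018315$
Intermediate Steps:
$J{\left(b,X \right)} = 6 + 2 X$ ($J{\left(b,X \right)} = \left(2 + 2 X\right) + 4 = 6 + 2 X$)
$\frac{\left(J{\left(6,-4 \right)} + 7\right) o{\left(1,4 \right)}}{-192 - 81} = \frac{\left(\left(6 + 2 \left(-4\right)\right) + 7\right) 1}{-192 - 81} = \frac{\left(\left(6 - 8\right) + 7\right) 1}{-273} = - \frac{\left(-2 + 7\right) 1}{273} = - \frac{5 \cdot 1}{273} = \left(- \frac{1}{273}\right) 5 = - \frac{5}{273}$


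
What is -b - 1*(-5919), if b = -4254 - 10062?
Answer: 20235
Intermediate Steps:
b = -14316
-b - 1*(-5919) = -1*(-14316) - 1*(-5919) = 14316 + 5919 = 20235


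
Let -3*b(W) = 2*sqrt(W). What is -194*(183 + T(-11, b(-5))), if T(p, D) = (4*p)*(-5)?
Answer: -78182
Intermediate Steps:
b(W) = -2*sqrt(W)/3
T(p, D) = -20*p
-194*(183 + T(-11, b(-5))) = -194*(183 - 20*(-11)) = -194*(183 + 220) = -194*403 = -78182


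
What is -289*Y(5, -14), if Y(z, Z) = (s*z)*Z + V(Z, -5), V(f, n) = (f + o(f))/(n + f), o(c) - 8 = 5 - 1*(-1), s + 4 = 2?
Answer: -40460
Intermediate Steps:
s = -2 (s = -4 + 2 = -2)
o(c) = 14 (o(c) = 8 + (5 - 1*(-1)) = 8 + (5 + 1) = 8 + 6 = 14)
V(f, n) = (14 + f)/(f + n) (V(f, n) = (f + 14)/(n + f) = (14 + f)/(f + n))
Y(z, Z) = (14 + Z)/(-5 + Z) - 2*Z*z (Y(z, Z) = (-2*z)*Z + (14 + Z)/(Z - 5) = -2*Z*z + (14 + Z)/(-5 + Z) = (14 + Z)/(-5 + Z) - 2*Z*z)
-289*Y(5, -14) = -289*(14 - 14 - 2*(-14)*5*(-5 - 14))/(-5 - 14) = -289*(14 - 14 - 2*(-14)*5*(-19))/(-19) = -(-289)*(14 - 14 - 2660)/19 = -(-289)*(-2660)/19 = -289*140 = -40460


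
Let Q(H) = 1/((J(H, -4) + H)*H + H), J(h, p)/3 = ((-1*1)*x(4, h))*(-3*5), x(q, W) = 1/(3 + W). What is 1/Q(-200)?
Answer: 7849600/197 ≈ 39846.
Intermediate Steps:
J(h, p) = 45/(3 + h) (J(h, p) = 3*(((-1*1)/(3 + h))*(-3*5)) = 3*(-1/(3 + h)*(-15)) = 3*(15/(3 + h)) = 45/(3 + h))
Q(H) = 1/(H + H*(H + 45/(3 + H))) (Q(H) = 1/((45/(3 + H) + H)*H + H) = 1/((H + 45/(3 + H))*H + H) = 1/(H*(H + 45/(3 + H)) + H) = 1/(H + H*(H + 45/(3 + H))))
1/Q(-200) = 1/((3 - 200)/((-200)*(45 + (1 - 200)*(3 - 200)))) = 1/(-1/200*(-197)/(45 - 199*(-197))) = 1/(-1/200*(-197)/(45 + 39203)) = 1/(-1/200*(-197)/39248) = 1/(-1/200*1/39248*(-197)) = 1/(197/7849600) = 7849600/197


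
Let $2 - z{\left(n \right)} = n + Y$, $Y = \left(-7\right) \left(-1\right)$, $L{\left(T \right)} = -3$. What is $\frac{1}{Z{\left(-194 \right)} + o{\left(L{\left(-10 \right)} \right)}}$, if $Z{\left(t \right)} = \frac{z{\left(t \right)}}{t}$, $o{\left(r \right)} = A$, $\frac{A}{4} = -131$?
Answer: $- \frac{194}{101845} \approx -0.0019049$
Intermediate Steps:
$A = -524$ ($A = 4 \left(-131\right) = -524$)
$o{\left(r \right)} = -524$
$Y = 7$
$z{\left(n \right)} = -5 - n$ ($z{\left(n \right)} = 2 - \left(n + 7\right) = 2 - \left(7 + n\right) = -5 - n$)
$Z{\left(t \right)} = \frac{-5 - t}{t}$
$\frac{1}{Z{\left(-194 \right)} + o{\left(L{\left(-10 \right)} \right)}} = \frac{1}{\frac{-5 - -194}{-194} - 524} = \frac{1}{- \frac{-5 + 194}{194} - 524} = \frac{1}{\left(- \frac{1}{194}\right) 189 - 524} = \frac{1}{- \frac{189}{194} - 524} = \frac{1}{- \frac{101845}{194}} = - \frac{194}{101845}$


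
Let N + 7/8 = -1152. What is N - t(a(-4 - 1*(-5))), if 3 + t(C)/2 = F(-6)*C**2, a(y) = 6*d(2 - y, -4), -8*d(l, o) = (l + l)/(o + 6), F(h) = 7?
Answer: -4619/4 ≈ -1154.8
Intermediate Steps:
d(l, o) = -l/(4*(6 + o)) (d(l, o) = -(l + l)/(8*(o + 6)) = -2*l/(8*(6 + o)) = -l/(4*(6 + o)))
N = -9223/8 (N = -7/8 - 1152 = -9223/8 ≈ -1152.9)
a(y) = -3/2 + 3*y/4 (a(y) = 6*(-(2 - y)/(24 + 4*(-4))) = 6*(-(2 - y)/(24 - 16)) = 6*(-1*(2 - y)/8) = 6*(-1*(2 - y)*1/8) = 6*(-1/4 + y/8) = -3/2 + 3*y/4)
t(C) = -6 + 14*C**2 (t(C) = -6 + 2*(7*C**2) = -6 + 14*C**2)
N - t(a(-4 - 1*(-5))) = -9223/8 - (-6 + 14*(-3/2 + 3*(-4 - 1*(-5))/4)**2) = -9223/8 - (-6 + 14*(-3/2 + 3*(-4 + 5)/4)**2) = -9223/8 - (-6 + 14*(-3/2 + (3/4)*1)**2) = -9223/8 - (-6 + 14*(-3/2 + 3/4)**2) = -9223/8 - (-6 + 14*(-3/4)**2) = -9223/8 - (-6 + 14*(9/16)) = -9223/8 - (-6 + 63/8) = -9223/8 - 1*15/8 = -9223/8 - 15/8 = -4619/4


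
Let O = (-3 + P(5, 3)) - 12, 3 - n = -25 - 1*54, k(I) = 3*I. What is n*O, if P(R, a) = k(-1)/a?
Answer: -1312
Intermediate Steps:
P(R, a) = -3/a (P(R, a) = (3*(-1))/a = -3/a)
n = 82 (n = 3 - (-25 - 1*54) = 3 - (-25 - 54) = 3 - 1*(-79) = 3 + 79 = 82)
O = -16 (O = (-3 - 3/3) - 12 = (-3 - 3*⅓) - 12 = (-3 - 1) - 12 = -4 - 12 = -16)
n*O = 82*(-16) = -1312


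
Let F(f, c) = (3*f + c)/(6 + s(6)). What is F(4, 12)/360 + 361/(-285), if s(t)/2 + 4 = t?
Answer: -63/50 ≈ -1.2600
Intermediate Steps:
s(t) = -8 + 2*t
F(f, c) = c/10 + 3*f/10 (F(f, c) = (3*f + c)/(6 + (-8 + 2*6)) = (c + 3*f)/(6 + (-8 + 12)) = (c + 3*f)/(6 + 4) = (c + 3*f)/10 = (c + 3*f)*(1/10) = c/10 + 3*f/10)
F(4, 12)/360 + 361/(-285) = ((1/10)*12 + (3/10)*4)/360 + 361/(-285) = (6/5 + 6/5)*(1/360) + 361*(-1/285) = (12/5)*(1/360) - 19/15 = 1/150 - 19/15 = -63/50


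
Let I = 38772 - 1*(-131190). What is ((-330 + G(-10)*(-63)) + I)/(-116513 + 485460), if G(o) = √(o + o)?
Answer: 169632/368947 - 126*I*√5/368947 ≈ 0.45977 - 0.00076365*I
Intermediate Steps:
G(o) = √2*√o (G(o) = √(2*o) = √2*√o)
I = 169962 (I = 38772 + 131190 = 169962)
((-330 + G(-10)*(-63)) + I)/(-116513 + 485460) = ((-330 + (√2*√(-10))*(-63)) + 169962)/(-116513 + 485460) = ((-330 + (√2*(I*√10))*(-63)) + 169962)/368947 = ((-330 + (2*I*√5)*(-63)) + 169962)*(1/368947) = ((-330 - 126*I*√5) + 169962)*(1/368947) = (169632 - 126*I*√5)*(1/368947) = 169632/368947 - 126*I*√5/368947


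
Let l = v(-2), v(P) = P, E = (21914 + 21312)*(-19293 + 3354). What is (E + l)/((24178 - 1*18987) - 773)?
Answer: -344489608/2209 ≈ -1.5595e+5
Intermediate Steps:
E = -688979214 (E = 43226*(-15939) = -688979214)
l = -2
(E + l)/((24178 - 1*18987) - 773) = (-688979214 - 2)/((24178 - 1*18987) - 773) = -688979216/((24178 - 18987) - 773) = -688979216/(5191 - 773) = -688979216/4418 = -688979216*1/4418 = -344489608/2209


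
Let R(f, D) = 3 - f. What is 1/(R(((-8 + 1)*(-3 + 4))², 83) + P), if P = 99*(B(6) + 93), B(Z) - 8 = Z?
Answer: 1/10547 ≈ 9.4814e-5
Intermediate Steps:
B(Z) = 8 + Z
P = 10593 (P = 99*((8 + 6) + 93) = 99*(14 + 93) = 99*107 = 10593)
1/(R(((-8 + 1)*(-3 + 4))², 83) + P) = 1/((3 - ((-8 + 1)*(-3 + 4))²) + 10593) = 1/((3 - (-7*1)²) + 10593) = 1/((3 - 1*(-7)²) + 10593) = 1/((3 - 1*49) + 10593) = 1/((3 - 49) + 10593) = 1/(-46 + 10593) = 1/10547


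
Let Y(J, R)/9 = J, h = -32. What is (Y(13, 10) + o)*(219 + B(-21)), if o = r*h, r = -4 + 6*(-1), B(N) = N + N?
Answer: 77349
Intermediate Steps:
B(N) = 2*N
Y(J, R) = 9*J
r = -10 (r = -4 - 6 = -10)
o = 320 (o = -10*(-32) = 320)
(Y(13, 10) + o)*(219 + B(-21)) = (9*13 + 320)*(219 + 2*(-21)) = (117 + 320)*(219 - 42) = 437*177 = 77349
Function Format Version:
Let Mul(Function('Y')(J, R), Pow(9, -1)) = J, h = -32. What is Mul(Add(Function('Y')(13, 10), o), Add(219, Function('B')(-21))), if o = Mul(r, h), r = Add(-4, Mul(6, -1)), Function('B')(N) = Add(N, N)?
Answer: 77349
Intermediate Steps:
Function('B')(N) = Mul(2, N)
Function('Y')(J, R) = Mul(9, J)
r = -10 (r = Add(-4, -6) = -10)
o = 320 (o = Mul(-10, -32) = 320)
Mul(Add(Function('Y')(13, 10), o), Add(219, Function('B')(-21))) = Mul(Add(Mul(9, 13), 320), Add(219, Mul(2, -21))) = Mul(Add(117, 320), Add(219, -42)) = Mul(437, 177) = 77349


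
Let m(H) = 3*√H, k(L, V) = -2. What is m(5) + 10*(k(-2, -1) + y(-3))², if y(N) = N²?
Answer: 490 + 3*√5 ≈ 496.71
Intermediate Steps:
m(5) + 10*(k(-2, -1) + y(-3))² = 3*√5 + 10*(-2 + (-3)²)² = 3*√5 + 10*(-2 + 9)² = 3*√5 + 10*7² = 3*√5 + 10*49 = 3*√5 + 490 = 490 + 3*√5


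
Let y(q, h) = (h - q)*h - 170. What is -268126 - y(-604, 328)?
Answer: -573652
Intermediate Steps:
y(q, h) = -170 + h*(h - q) (y(q, h) = h*(h - q) - 170 = -170 + h*(h - q))
-268126 - y(-604, 328) = -268126 - (-170 + 328² - 1*328*(-604)) = -268126 - (-170 + 107584 + 198112) = -268126 - 1*305526 = -268126 - 305526 = -573652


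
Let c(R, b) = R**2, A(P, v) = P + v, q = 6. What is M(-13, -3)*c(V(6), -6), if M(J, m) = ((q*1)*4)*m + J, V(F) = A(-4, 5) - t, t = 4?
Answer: -765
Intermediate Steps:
V(F) = -3 (V(F) = (-4 + 5) - 1*4 = 1 - 4 = -3)
M(J, m) = J + 24*m (M(J, m) = ((6*1)*4)*m + J = (6*4)*m + J = 24*m + J = J + 24*m)
M(-13, -3)*c(V(6), -6) = (-13 + 24*(-3))*(-3)**2 = (-13 - 72)*9 = -85*9 = -765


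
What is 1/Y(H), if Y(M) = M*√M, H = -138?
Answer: I*√138/19044 ≈ 0.00061685*I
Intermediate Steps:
Y(M) = M^(3/2)
1/Y(H) = 1/((-138)^(3/2)) = 1/(-138*I*√138) = I*√138/19044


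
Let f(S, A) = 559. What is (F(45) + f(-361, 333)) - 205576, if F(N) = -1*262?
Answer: -205279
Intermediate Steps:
F(N) = -262
(F(45) + f(-361, 333)) - 205576 = (-262 + 559) - 205576 = 297 - 205576 = -205279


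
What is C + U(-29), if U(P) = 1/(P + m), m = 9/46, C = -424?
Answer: -561846/1325 ≈ -424.03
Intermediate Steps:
m = 9/46 (m = 9*(1/46) = 9/46 ≈ 0.19565)
U(P) = 1/(9/46 + P) (U(P) = 1/(P + 9/46) = 1/(9/46 + P))
C + U(-29) = -424 + 46/(9 + 46*(-29)) = -424 + 46/(9 - 1334) = -424 + 46/(-1325) = -424 + 46*(-1/1325) = -424 - 46/1325 = -561846/1325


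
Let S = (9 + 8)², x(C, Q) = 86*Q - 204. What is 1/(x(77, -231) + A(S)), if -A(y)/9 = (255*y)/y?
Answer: -1/22365 ≈ -4.4713e-5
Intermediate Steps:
x(C, Q) = -204 + 86*Q
S = 289 (S = 17² = 289)
A(y) = -2295 (A(y) = -9*255*y/y = -9*255 = -2295)
1/(x(77, -231) + A(S)) = 1/((-204 + 86*(-231)) - 2295) = 1/((-204 - 19866) - 2295) = 1/(-20070 - 2295) = 1/(-22365) = -1/22365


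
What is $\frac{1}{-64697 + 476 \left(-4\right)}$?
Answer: $- \frac{1}{66601} \approx -1.5015 \cdot 10^{-5}$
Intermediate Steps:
$\frac{1}{-64697 + 476 \left(-4\right)} = \frac{1}{-64697 - 1904} = \frac{1}{-66601} = - \frac{1}{66601}$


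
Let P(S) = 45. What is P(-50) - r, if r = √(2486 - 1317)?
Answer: 45 - √1169 ≈ 10.809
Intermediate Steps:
r = √1169 ≈ 34.191
P(-50) - r = 45 - √1169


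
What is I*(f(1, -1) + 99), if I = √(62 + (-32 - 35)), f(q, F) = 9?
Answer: 108*I*√5 ≈ 241.5*I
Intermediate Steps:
I = I*√5 (I = √(62 - 67) = √(-5) = I*√5 ≈ 2.2361*I)
I*(f(1, -1) + 99) = (I*√5)*(9 + 99) = (I*√5)*108 = 108*I*√5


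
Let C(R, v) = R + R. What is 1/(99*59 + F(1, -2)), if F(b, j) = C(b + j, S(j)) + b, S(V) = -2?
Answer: 1/5840 ≈ 0.00017123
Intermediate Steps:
C(R, v) = 2*R
F(b, j) = 2*j + 3*b (F(b, j) = 2*(b + j) + b = (2*b + 2*j) + b = 2*j + 3*b)
1/(99*59 + F(1, -2)) = 1/(99*59 + (2*(-2) + 3*1)) = 1/(5841 + (-4 + 3)) = 1/(5841 - 1) = 1/5840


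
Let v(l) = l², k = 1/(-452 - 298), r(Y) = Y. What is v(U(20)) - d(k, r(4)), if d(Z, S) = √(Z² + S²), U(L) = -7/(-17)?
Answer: 49/289 - √9000001/750 ≈ -3.8305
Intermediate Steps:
U(L) = 7/17 (U(L) = -7*(-1/17) = 7/17)
k = -1/750 (k = 1/(-750) = -1/750 ≈ -0.0013333)
d(Z, S) = √(S² + Z²)
v(U(20)) - d(k, r(4)) = (7/17)² - √(4² + (-1/750)²) = 49/289 - √(16 + 1/562500) = 49/289 - √(9000001/562500) = 49/289 - √9000001/750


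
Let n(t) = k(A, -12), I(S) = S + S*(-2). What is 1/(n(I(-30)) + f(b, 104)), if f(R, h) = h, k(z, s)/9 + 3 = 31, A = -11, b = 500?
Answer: 1/356 ≈ 0.0028090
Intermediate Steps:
I(S) = -S (I(S) = S - 2*S = -S)
k(z, s) = 252 (k(z, s) = -27 + 9*31 = -27 + 279 = 252)
n(t) = 252
1/(n(I(-30)) + f(b, 104)) = 1/(252 + 104) = 1/356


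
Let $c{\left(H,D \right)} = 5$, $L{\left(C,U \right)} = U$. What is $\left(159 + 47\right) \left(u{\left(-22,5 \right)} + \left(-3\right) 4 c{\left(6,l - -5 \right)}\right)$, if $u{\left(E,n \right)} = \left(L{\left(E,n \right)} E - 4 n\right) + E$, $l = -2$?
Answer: $-43672$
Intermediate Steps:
$u{\left(E,n \right)} = E - 4 n + E n$ ($u{\left(E,n \right)} = \left(n E - 4 n\right) + E = \left(E n - 4 n\right) + E = \left(- 4 n + E n\right) + E = E - 4 n + E n$)
$\left(159 + 47\right) \left(u{\left(-22,5 \right)} + \left(-3\right) 4 c{\left(6,l - -5 \right)}\right) = \left(159 + 47\right) \left(\left(-22 - 20 - 110\right) + \left(-3\right) 4 \cdot 5\right) = 206 \left(\left(-22 - 20 - 110\right) - 60\right) = 206 \left(-152 - 60\right) = 206 \left(-212\right) = -43672$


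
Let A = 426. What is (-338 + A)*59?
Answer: 5192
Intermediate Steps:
(-338 + A)*59 = (-338 + 426)*59 = 88*59 = 5192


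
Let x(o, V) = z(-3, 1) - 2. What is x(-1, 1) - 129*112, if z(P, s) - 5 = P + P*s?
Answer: -14451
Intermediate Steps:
z(P, s) = 5 + P + P*s (z(P, s) = 5 + (P + P*s) = 5 + P + P*s)
x(o, V) = -3 (x(o, V) = (5 - 3 - 3*1) - 2 = (5 - 3 - 3) - 2 = -1 - 2 = -3)
x(-1, 1) - 129*112 = -3 - 129*112 = -3 - 14448 = -14451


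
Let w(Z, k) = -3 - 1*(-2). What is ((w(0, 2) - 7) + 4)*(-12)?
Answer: 48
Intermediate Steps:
w(Z, k) = -1 (w(Z, k) = -3 + 2 = -1)
((w(0, 2) - 7) + 4)*(-12) = ((-1 - 7) + 4)*(-12) = (-8 + 4)*(-12) = -4*(-12) = 48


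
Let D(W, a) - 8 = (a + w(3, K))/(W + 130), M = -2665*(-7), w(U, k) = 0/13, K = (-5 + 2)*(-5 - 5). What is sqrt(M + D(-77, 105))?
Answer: 6*sqrt(1456387)/53 ≈ 136.62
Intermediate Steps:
K = 30 (K = -3*(-10) = 30)
w(U, k) = 0 (w(U, k) = 0*(1/13) = 0)
M = 18655
D(W, a) = 8 + a/(130 + W) (D(W, a) = 8 + (a + 0)/(W + 130) = 8 + a/(130 + W))
sqrt(M + D(-77, 105)) = sqrt(18655 + (1040 + 105 + 8*(-77))/(130 - 77)) = sqrt(18655 + (1040 + 105 - 616)/53) = sqrt(18655 + (1/53)*529) = sqrt(18655 + 529/53) = sqrt(989244/53) = 6*sqrt(1456387)/53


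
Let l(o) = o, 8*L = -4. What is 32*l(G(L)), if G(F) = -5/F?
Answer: 320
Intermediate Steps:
L = -1/2 (L = (1/8)*(-4) = -1/2 ≈ -0.50000)
32*l(G(L)) = 32*(-5/(-1/2)) = 32*(-5*(-2)) = 32*10 = 320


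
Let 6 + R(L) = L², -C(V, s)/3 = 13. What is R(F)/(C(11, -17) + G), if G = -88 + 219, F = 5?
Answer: 19/92 ≈ 0.20652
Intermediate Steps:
C(V, s) = -39 (C(V, s) = -3*13 = -39)
G = 131
R(L) = -6 + L²
R(F)/(C(11, -17) + G) = (-6 + 5²)/(-39 + 131) = (-6 + 25)/92 = 19*(1/92) = 19/92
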